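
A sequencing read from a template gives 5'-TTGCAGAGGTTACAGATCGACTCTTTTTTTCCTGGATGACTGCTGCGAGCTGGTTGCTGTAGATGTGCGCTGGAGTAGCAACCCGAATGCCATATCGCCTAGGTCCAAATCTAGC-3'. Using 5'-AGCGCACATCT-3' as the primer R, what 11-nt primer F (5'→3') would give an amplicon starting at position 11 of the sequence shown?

The reverse primer's reverse complement AGATGTGCGCT matches the template at positions 61–71; the product starts at position 11.
The forward primer is identical to the top strand over positions 11–21: TACAGATCGAC.

5'-TACAGATCGAC-3'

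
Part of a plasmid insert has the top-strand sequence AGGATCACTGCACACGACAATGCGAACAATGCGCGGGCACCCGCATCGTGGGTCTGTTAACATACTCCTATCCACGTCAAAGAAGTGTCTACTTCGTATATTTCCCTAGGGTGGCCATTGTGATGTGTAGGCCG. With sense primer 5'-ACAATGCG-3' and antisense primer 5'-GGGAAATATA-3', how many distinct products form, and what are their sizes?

Two products: 90 bp, 81 bp

The forward primer ACAATGCG matches the top strand at positions 17–24, 26–33.
The reverse primer's reverse complement is TATATTTCCC, matching at positions 97–106.
Each forward site pairs with the reverse site to give a product ending at position 106: sizes 90, 81 bp.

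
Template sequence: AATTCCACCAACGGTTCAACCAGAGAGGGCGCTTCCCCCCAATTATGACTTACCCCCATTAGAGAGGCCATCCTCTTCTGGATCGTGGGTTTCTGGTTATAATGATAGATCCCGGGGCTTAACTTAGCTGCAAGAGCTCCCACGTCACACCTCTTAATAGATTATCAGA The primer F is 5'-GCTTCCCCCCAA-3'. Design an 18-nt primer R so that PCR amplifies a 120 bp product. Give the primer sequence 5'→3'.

The forward primer binds at positions 31–42, so a 120 bp product ends at position 31 + 120 − 1 = 150.
The reverse primer anneals to the top strand over positions 133–150, i.e. to AGAGCTCCCACGTCACAC.
Its sequence written 5'→3' is the reverse complement: GTGTGACGTGGGAGCTCT.

5'-GTGTGACGTGGGAGCTCT-3'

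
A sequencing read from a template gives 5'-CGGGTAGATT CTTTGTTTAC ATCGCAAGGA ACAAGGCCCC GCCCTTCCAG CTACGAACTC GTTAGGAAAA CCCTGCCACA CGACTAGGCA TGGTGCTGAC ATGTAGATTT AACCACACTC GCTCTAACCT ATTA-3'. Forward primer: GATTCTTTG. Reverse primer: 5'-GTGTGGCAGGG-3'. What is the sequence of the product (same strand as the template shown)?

5'-GATTCTTTGTTTACATCGCAAGGAACAAGGCCCCGCCCTTCCAGCTACGAACTCGTTAGGAAAACCCTGCCACAC-3'

Scanning the template, GATTCTTTG occurs at positions 7–15; this primer anneals to the bottom strand there with its 3' end pointing downstream.
The reverse primer's reverse complement is CCCTGCCACAC, which matches the template at positions 71–81.
The product is the template from position 7 through 81 (75 bp).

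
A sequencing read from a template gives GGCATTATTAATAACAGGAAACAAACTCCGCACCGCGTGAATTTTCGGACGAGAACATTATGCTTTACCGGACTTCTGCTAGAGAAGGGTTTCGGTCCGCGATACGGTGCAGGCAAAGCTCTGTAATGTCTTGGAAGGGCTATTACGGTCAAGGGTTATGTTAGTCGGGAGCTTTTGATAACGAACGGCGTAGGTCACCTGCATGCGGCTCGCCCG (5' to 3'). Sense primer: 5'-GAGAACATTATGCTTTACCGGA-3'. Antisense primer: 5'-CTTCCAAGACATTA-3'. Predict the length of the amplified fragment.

Forward primer GAGAACATTATGCTTTACCGGA is found on the top strand at positions 51–72.
The reverse primer's reverse complement is TAATGTCTTGGAAG, which matches the template at positions 124–137.
Amplicon spans positions 51–137: 87 bp.

87 bp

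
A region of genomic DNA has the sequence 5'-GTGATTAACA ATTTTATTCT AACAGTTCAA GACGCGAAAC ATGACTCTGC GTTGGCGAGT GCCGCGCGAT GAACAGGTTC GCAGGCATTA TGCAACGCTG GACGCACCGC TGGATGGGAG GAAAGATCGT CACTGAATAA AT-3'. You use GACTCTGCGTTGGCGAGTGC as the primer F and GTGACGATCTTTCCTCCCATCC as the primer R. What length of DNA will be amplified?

91 bp

Forward primer GACTCTGCGTTGGCGAGTGC is found on the top strand at positions 43–62.
The reverse primer's reverse complement is GGATGGGAGGAAAGATCGTCAC, which matches the template at positions 112–133.
Amplicon spans positions 43–133: 91 bp.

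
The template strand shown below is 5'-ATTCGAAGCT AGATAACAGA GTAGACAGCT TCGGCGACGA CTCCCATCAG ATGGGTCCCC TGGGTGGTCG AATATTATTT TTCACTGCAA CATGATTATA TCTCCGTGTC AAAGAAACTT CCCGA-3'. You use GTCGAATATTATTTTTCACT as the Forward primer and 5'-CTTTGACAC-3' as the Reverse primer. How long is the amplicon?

The forward primer matches the template at positions 67–86.
Taking the reverse complement of CTTTGACAC gives GTGTCAAAG, found at positions 106–114 on the template; the primer anneals here to the top strand with its 3' end pointing upstream.
Product length = (reverse-primer end) − (forward-primer start) + 1 = 114 − 67 + 1 = 48 bp.

48 bp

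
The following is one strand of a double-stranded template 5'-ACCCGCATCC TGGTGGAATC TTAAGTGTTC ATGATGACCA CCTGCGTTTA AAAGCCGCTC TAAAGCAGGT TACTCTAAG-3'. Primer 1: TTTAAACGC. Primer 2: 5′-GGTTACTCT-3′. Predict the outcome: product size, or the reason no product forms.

Primer 1 (TTTAAACGC) has reverse complement GCGTTTAAA, which matches the top strand at positions 44–52; primer 1 anneals to the top strand there with its 3' end pointing upstream toward position 44.
Primer 2 (GGTTACTCT) matches the top strand directly at positions 68–76; it anneals to the bottom strand with its 3' end pointing downstream toward position 76.
The 3' ends diverge (primer 1 extends toward position 1, primer 2 toward position 79), so the primers never converge on a shared product.

No product — the primers' 3' ends point away from each other.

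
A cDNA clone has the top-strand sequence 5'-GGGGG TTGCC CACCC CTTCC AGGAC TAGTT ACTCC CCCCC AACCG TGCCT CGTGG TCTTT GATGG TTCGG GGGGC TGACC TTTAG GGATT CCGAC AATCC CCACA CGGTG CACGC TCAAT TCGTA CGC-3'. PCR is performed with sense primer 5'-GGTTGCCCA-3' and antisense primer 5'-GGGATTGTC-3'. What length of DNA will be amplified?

Forward primer GGTTGCCCA is found on the top strand at positions 4–12.
The reverse primer's reverse complement is GACAATCCC, which matches the template at positions 93–101.
Amplicon spans positions 4–101: 98 bp.

98 bp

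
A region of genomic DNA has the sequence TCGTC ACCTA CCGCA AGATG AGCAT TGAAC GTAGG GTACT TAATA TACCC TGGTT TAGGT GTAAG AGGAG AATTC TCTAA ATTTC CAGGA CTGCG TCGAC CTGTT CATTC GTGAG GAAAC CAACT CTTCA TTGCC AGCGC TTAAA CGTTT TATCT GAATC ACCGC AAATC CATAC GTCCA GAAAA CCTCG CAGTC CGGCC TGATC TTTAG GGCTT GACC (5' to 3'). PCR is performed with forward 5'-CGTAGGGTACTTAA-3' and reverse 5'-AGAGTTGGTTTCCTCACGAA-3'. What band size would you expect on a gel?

The forward primer matches the template at positions 30–43.
Reverse complement of the reverse primer: TTCGTGAGGAAACCAACTCT. This occurs on the top strand at positions 108–127.
The product runs from position 30 to position 127, so its length is 127 − 30 + 1 = 98 bp.

98 bp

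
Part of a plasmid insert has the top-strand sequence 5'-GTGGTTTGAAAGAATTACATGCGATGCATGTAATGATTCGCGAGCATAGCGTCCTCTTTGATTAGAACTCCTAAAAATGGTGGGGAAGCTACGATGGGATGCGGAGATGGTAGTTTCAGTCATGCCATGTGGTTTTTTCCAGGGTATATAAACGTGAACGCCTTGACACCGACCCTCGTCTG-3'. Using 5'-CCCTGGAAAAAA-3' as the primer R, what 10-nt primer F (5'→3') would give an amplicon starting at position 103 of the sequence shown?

The reverse primer's reverse complement TTTTTTCCAGGG matches the template at positions 133–144; the product starts at position 103.
The forward primer is identical to the top strand over positions 103–112: GGAGATGGTA.

5'-GGAGATGGTA-3'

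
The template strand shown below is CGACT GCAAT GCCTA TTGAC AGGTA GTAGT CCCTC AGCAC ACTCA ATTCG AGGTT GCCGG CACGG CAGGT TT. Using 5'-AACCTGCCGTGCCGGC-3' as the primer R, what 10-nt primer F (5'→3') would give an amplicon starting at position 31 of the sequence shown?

5'-CCCTCAGCAC-3'

The reverse primer's reverse complement GCCGGCACGGCAGGTT matches the template at positions 56–71; the product starts at position 31.
The forward primer is identical to the top strand over positions 31–40: CCCTCAGCAC.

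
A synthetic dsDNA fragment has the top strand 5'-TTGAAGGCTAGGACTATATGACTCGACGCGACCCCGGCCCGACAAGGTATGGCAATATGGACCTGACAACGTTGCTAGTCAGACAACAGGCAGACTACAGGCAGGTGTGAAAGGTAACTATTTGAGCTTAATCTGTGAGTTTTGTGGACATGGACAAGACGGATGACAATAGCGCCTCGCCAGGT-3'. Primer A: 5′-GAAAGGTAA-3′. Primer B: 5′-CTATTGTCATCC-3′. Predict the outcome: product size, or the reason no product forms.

Yes — a 64 bp product.

Primer A (GAAAGGTAA) matches the top strand at positions 109–117; it acts as a forward primer.
Primer B's reverse complement is GGATGACAATAG, matching the top strand at positions 161–172; it acts as a reverse primer.
The 3' ends face each other across positions 109–172, giving a 64 bp product.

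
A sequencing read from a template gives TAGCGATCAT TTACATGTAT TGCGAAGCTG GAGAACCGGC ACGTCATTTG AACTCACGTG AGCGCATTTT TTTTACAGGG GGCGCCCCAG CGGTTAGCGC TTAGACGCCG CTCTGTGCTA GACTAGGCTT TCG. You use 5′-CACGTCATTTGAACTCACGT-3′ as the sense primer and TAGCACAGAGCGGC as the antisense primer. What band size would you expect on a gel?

Scanning the template, CACGTCATTTGAACTCACGT occurs at positions 40–59; this primer anneals to the bottom strand there with its 3' end pointing downstream.
Reverse complement of the reverse primer: GCCGCTCTGTGCTA. This occurs on the top strand at positions 107–120.
Amplicon spans positions 40–120: 81 bp.

81 bp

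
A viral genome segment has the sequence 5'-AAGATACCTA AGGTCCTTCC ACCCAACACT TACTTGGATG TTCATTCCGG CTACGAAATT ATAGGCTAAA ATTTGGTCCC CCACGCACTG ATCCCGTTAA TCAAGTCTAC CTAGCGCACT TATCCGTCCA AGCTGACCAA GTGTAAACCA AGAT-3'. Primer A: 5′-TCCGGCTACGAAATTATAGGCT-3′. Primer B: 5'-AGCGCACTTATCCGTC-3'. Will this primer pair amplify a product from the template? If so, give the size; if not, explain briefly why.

Primer A (TCCGGCTACGAAATTATAGGCT) matches the top strand at positions 46–67 (3' end points downstream).
Primer B (AGCGCACTTATCCGTC) also matches the top strand directly, at positions 113–128 — its reverse complement GACGGATAAGTGCGCT is not present.
Both primers anneal to the bottom strand with 3' ends pointing the same way, so neither can prime synthesis back toward the other.

No product — both primers anneal to the same strand and extend in the same direction.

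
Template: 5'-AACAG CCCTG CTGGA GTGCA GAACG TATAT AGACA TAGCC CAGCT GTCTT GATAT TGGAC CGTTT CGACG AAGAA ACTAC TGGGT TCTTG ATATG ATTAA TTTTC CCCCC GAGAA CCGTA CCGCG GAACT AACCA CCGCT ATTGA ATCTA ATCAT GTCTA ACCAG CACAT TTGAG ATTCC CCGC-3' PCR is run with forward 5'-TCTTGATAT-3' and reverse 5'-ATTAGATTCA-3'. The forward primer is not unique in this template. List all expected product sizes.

106 bp, 67 bp

The forward primer TCTTGATAT matches the top strand at positions 47–55, 86–94.
The reverse primer's reverse complement is TGAATCTAAT, matching at positions 143–152.
Each forward site pairs with the reverse site to give a product ending at position 152: sizes 106, 67 bp.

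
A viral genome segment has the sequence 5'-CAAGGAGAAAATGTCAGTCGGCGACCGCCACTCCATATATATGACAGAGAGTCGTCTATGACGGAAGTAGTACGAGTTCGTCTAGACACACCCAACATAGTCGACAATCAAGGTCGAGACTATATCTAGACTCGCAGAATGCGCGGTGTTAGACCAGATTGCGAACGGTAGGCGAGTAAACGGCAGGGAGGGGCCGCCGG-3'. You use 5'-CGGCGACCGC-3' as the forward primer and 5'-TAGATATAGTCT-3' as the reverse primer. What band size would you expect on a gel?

Forward primer CGGCGACCGC is found on the top strand at positions 19–28.
The reverse primer's reverse complement is AGACTATATCTA, which matches the template at positions 117–128.
The product runs from position 19 to position 128, so its length is 128 − 19 + 1 = 110 bp.

110 bp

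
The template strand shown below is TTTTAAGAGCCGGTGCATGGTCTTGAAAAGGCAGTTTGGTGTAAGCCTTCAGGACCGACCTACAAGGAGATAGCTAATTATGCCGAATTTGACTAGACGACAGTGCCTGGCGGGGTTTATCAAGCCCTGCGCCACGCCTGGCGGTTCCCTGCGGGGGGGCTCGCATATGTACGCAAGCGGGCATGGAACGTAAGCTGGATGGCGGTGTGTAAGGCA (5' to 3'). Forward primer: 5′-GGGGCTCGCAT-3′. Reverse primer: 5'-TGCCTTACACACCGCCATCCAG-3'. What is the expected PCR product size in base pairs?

61 bp

Scanning the template, GGGGCTCGCAT occurs at positions 156–166; this primer anneals to the bottom strand there with its 3' end pointing downstream.
The reverse primer's reverse complement is CTGGATGGCGGTGTGTAAGGCA, which matches the template at positions 195–216.
Amplicon spans positions 156–216: 61 bp.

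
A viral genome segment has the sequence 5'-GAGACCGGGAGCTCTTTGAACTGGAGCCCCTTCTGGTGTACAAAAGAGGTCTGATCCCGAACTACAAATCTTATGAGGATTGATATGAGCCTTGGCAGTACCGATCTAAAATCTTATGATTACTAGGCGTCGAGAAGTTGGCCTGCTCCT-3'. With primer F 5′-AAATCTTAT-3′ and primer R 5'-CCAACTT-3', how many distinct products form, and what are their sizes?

Two products: 76 bp, 33 bp

The forward primer AAATCTTAT matches the top strand at positions 66–74, 109–117.
The reverse primer's reverse complement is AAGTTGG, matching at positions 135–141.
Each forward site pairs with the reverse site to give a product ending at position 141: sizes 76, 33 bp.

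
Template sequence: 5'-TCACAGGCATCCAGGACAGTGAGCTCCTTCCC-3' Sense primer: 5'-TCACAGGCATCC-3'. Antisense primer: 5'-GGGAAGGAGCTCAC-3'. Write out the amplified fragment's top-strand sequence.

5'-TCACAGGCATCCAGGACAGTGAGCTCCTTCCC-3'

Forward primer TCACAGGCATCC is found on the top strand at positions 1–12.
Reverse complement of the reverse primer: GTGAGCTCCTTCCC. This occurs on the top strand at positions 19–32.
The product is the template from position 1 through 32 (32 bp).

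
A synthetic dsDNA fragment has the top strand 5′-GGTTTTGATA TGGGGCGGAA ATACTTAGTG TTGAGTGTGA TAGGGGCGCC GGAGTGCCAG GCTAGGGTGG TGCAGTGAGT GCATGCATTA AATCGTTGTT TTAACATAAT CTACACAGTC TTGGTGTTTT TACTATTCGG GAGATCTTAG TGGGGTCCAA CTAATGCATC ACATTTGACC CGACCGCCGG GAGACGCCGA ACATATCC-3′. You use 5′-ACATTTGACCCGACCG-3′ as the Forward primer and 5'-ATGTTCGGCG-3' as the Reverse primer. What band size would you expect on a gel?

34 bp

Forward primer ACATTTGACCCGACCG is found on the top strand at positions 171–186.
Reverse complement of the reverse primer: CGCCGAACAT. This occurs on the top strand at positions 195–204.
Product length = (reverse-primer end) − (forward-primer start) + 1 = 204 − 171 + 1 = 34 bp.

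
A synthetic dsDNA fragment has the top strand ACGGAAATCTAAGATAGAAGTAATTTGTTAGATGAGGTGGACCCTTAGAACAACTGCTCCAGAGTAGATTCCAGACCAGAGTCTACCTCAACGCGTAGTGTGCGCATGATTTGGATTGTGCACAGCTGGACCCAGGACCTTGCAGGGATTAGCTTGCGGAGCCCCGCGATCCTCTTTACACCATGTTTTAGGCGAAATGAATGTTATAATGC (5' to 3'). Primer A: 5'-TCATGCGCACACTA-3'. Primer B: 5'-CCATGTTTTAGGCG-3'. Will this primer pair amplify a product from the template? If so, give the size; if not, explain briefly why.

No product — the primers' 3' ends point away from each other.

Primer A (TCATGCGCACACTA) has reverse complement TAGTGTGCGCATGA, which matches the top strand at positions 96–109; primer A anneals to the top strand there with its 3' end pointing upstream toward position 96.
Primer B (CCATGTTTTAGGCG) matches the top strand directly at positions 181–194; it anneals to the bottom strand with its 3' end pointing downstream toward position 194.
The 3' ends diverge (primer A extends toward position 1, primer B toward position 212), so the primers never converge on a shared product.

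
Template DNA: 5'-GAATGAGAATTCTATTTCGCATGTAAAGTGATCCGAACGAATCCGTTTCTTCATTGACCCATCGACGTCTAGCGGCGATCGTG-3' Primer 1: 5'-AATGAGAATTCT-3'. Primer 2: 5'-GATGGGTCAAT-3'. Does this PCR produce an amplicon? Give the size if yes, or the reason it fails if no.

Primer 1 (AATGAGAATTCT) matches the top strand at positions 2–13; it acts as a forward primer.
Primer 2's reverse complement is ATTGACCCATC, matching the top strand at positions 53–63; it acts as a reverse primer.
The 3' ends face each other across positions 2–63, giving a 62 bp product.

Yes — a 62 bp product.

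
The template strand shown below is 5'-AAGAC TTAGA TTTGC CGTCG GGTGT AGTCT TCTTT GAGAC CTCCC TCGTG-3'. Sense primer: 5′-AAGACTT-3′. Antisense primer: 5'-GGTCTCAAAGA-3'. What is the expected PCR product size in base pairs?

The forward primer matches the template at positions 1–7.
The reverse primer's reverse complement is TCTTTGAGACC, which matches the template at positions 31–41.
Amplicon spans positions 1–41: 41 bp.

41 bp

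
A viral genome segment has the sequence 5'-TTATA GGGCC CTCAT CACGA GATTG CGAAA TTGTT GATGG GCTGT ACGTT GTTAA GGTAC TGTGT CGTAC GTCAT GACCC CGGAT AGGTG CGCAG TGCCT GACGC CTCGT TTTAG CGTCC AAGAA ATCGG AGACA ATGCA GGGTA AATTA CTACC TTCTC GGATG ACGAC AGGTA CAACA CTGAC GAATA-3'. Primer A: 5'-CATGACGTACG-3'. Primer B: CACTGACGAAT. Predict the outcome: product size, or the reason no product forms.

No product — the primers' 3' ends point away from each other.

Primer A (CATGACGTACG) has reverse complement CGTACGTCATG, which matches the top strand at positions 66–76; primer A anneals to the top strand there with its 3' end pointing upstream toward position 66.
Primer B (CACTGACGAAT) matches the top strand directly at positions 179–189; it anneals to the bottom strand with its 3' end pointing downstream toward position 189.
The 3' ends diverge (primer A extends toward position 1, primer B toward position 190), so the primers never converge on a shared product.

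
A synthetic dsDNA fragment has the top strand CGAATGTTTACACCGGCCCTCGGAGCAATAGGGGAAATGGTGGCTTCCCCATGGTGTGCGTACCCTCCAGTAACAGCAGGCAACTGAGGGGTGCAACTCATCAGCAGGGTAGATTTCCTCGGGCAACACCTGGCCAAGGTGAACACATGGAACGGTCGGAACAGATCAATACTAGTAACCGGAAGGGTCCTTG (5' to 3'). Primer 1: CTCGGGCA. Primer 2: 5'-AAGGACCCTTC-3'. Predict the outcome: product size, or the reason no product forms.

Primer 1 (CTCGGGCA) matches the top strand at positions 118–125; it acts as a forward primer.
Primer 2's reverse complement is GAAGGGTCCTT, matching the top strand at positions 182–192; it acts as a reverse primer.
The 3' ends face each other across positions 118–192, giving a 75 bp product.

Yes — a 75 bp product.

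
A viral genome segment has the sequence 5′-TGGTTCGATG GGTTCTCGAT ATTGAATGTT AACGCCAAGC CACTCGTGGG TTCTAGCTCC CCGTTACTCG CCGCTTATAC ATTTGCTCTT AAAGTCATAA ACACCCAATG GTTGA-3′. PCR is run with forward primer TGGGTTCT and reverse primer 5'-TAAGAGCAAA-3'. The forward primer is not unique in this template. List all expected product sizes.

The forward primer TGGGTTCT matches the top strand at positions 9–16, 47–54.
The reverse primer's reverse complement is TTTGCTCTTA, matching at positions 82–91.
Each forward site pairs with the reverse site to give a product ending at position 91: sizes 83, 45 bp.

83 bp, 45 bp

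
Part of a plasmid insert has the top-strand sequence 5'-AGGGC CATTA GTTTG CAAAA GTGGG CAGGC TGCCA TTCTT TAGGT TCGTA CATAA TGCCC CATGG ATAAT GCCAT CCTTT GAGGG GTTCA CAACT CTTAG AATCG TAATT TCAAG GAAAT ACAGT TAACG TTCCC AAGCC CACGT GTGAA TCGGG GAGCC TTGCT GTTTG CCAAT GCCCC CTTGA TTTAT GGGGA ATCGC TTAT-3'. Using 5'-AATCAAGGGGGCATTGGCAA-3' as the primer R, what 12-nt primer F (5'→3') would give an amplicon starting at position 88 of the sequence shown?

The reverse primer's reverse complement TTGCCAATGCCCCCTTGATT matches the template at positions 168–187; the product starts at position 88.
The forward primer is identical to the top strand over positions 88–99: TCACAACTCTTA.

5'-TCACAACTCTTA-3'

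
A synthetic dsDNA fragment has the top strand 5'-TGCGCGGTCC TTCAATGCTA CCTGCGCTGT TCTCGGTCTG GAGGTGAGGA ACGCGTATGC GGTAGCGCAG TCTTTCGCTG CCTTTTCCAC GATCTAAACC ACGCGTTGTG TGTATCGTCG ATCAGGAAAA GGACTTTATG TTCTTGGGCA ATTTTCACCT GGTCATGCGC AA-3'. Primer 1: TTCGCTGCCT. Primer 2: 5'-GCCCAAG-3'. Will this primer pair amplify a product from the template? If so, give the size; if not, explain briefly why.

Yes — a 76 bp product.

Primer 1 (TTCGCTGCCT) matches the top strand at positions 74–83; it acts as a forward primer.
Primer 2's reverse complement is CTTGGGC, matching the top strand at positions 143–149; it acts as a reverse primer.
The 3' ends face each other across positions 74–149, giving a 76 bp product.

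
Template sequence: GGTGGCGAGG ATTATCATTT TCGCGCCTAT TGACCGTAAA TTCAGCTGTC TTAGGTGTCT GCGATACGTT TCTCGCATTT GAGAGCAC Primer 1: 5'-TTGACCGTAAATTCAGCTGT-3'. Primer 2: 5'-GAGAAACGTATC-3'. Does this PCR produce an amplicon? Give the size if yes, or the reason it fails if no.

Primer 1 (TTGACCGTAAATTCAGCTGT) matches the top strand at positions 30–49; it acts as a forward primer.
Primer 2's reverse complement is GATACGTTTCTC, matching the top strand at positions 63–74; it acts as a reverse primer.
The 3' ends face each other across positions 30–74, giving a 45 bp product.

Yes — a 45 bp product.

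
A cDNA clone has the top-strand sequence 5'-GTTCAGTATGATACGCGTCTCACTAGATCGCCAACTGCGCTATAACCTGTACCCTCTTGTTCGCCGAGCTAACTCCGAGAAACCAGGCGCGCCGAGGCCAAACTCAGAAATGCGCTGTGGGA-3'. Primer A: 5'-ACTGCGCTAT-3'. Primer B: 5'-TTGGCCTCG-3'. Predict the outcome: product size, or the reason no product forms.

Primer A (ACTGCGCTAT) matches the top strand at positions 34–43; it acts as a forward primer.
Primer B's reverse complement is CGAGGCCAA, matching the top strand at positions 93–101; it acts as a reverse primer.
The 3' ends face each other across positions 34–101, giving a 68 bp product.

Yes — a 68 bp product.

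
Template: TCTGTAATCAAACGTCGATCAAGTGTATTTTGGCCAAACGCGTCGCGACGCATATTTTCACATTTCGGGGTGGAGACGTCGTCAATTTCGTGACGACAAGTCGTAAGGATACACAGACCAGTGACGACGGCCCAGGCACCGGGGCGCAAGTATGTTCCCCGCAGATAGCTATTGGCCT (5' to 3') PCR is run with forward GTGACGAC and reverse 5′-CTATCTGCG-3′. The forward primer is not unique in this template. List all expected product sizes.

79 bp, 48 bp

The forward primer GTGACGAC matches the top strand at positions 90–97, 121–128.
The reverse primer's reverse complement is CGCAGATAG, matching at positions 160–168.
Each forward site pairs with the reverse site to give a product ending at position 168: sizes 79, 48 bp.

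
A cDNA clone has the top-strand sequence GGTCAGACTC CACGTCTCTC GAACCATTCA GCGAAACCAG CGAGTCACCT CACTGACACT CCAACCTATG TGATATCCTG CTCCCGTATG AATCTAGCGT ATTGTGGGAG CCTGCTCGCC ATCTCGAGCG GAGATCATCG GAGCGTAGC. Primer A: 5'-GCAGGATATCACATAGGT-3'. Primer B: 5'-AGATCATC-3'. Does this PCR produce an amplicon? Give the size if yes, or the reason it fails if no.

Primer A (GCAGGATATCACATAGGT) has reverse complement ACCTATGTGATATCCTGC, which matches the top strand at positions 64–81; primer A anneals to the top strand there with its 3' end pointing upstream toward position 64.
Primer B (AGATCATC) matches the top strand directly at positions 132–139; it anneals to the bottom strand with its 3' end pointing downstream toward position 139.
The 3' ends diverge (primer A extends toward position 1, primer B toward position 149), so the primers never converge on a shared product.

No product — the primers' 3' ends point away from each other.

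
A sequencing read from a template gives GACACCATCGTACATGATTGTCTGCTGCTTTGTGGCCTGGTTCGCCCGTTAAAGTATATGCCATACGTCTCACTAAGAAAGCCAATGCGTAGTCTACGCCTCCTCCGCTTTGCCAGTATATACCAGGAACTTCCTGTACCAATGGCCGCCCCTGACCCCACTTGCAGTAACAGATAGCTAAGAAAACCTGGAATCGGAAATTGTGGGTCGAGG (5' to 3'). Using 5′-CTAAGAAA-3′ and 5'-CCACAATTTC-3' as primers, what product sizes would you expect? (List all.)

134 bp, 29 bp

The forward primer CTAAGAAA matches the top strand at positions 73–80, 178–185.
The reverse primer's reverse complement is GAAATTGTGG, matching at positions 197–206.
Each forward site pairs with the reverse site to give a product ending at position 206: sizes 134, 29 bp.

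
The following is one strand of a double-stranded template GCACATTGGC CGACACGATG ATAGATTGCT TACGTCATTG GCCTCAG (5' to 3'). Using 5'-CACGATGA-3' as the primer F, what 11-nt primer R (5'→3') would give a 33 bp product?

The forward primer binds at positions 14–21, so a 33 bp product ends at position 14 + 33 − 1 = 46.
The reverse primer anneals to the top strand over positions 36–46, i.e. to CATTGGCCTCA.
Its sequence written 5'→3' is the reverse complement: TGAGGCCAATG.

5'-TGAGGCCAATG-3'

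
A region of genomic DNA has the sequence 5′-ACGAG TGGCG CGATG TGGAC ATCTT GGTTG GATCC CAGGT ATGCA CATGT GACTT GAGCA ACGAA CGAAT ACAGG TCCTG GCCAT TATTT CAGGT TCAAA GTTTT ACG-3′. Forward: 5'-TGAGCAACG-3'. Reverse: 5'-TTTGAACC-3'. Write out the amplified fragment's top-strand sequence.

5'-TGAGCAACGAACGAATACAGGTCCTGGCCATTATTTCAGGTTCAAA-3'

Scanning the template, TGAGCAACG occurs at positions 55–63; this primer anneals to the bottom strand there with its 3' end pointing downstream.
Reverse complement of the reverse primer: GGTTCAAA. This occurs on the top strand at positions 93–100.
The product is the template from position 55 through 100 (46 bp).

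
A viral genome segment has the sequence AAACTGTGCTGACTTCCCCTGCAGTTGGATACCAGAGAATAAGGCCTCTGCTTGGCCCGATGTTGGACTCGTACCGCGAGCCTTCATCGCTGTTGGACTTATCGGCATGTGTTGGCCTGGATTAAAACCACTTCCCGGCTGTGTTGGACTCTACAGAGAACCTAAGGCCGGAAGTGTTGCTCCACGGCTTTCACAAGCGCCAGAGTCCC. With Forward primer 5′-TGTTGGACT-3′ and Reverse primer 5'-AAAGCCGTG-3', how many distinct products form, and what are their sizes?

The forward primer TGTTGGACT matches the top strand at positions 61–69, 91–99, 142–150.
The reverse primer's reverse complement is CACGGCTTT, matching at positions 183–191.
Each forward site pairs with the reverse site to give a product ending at position 191: sizes 131, 101, 50 bp.

Three products: 131 bp, 101 bp, 50 bp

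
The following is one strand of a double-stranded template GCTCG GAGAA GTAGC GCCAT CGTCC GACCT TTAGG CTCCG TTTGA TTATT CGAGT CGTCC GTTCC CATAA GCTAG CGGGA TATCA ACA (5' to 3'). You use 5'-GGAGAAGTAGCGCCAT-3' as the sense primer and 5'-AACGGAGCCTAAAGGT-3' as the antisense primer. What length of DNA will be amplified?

38 bp

The forward primer matches the template at positions 5–20.
Reverse complement of the reverse primer: ACCTTTAGGCTCCGTT. This occurs on the top strand at positions 27–42.
The product runs from position 5 to position 42, so its length is 42 − 5 + 1 = 38 bp.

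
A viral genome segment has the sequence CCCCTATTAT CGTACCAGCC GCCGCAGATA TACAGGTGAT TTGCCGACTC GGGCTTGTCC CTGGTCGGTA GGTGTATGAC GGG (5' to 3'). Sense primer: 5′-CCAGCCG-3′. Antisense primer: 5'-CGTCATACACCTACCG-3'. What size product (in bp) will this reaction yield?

67 bp

The forward primer matches the template at positions 15–21.
The reverse primer's reverse complement is CGGTAGGTGTATGACG, which matches the template at positions 66–81.
Product length = (reverse-primer end) − (forward-primer start) + 1 = 81 − 15 + 1 = 67 bp.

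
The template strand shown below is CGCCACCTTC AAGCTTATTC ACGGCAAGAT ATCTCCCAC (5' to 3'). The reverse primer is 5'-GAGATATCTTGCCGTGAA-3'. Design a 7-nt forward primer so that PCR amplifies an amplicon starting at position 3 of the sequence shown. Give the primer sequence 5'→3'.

5'-CCACCTT-3'

The reverse primer's reverse complement TTCACGGCAAGATATCTC matches the template at positions 18–35; the product starts at position 3.
The forward primer is identical to the top strand over positions 3–9: CCACCTT.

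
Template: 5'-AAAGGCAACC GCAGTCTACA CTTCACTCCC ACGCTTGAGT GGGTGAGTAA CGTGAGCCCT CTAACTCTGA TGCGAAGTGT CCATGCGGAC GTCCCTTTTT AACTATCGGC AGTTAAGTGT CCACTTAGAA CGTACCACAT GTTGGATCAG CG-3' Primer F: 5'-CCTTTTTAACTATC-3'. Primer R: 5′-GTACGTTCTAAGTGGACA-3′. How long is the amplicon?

Scanning the template, CCTTTTTAACTATC occurs at positions 94–107; this primer anneals to the bottom strand there with its 3' end pointing downstream.
Taking the reverse complement of GTACGTTCTAAGTGGACA gives TGTCCACTTAGAACGTAC, found at positions 118–135 on the template; the primer anneals here to the top strand with its 3' end pointing upstream.
Amplicon spans positions 94–135: 42 bp.

42 bp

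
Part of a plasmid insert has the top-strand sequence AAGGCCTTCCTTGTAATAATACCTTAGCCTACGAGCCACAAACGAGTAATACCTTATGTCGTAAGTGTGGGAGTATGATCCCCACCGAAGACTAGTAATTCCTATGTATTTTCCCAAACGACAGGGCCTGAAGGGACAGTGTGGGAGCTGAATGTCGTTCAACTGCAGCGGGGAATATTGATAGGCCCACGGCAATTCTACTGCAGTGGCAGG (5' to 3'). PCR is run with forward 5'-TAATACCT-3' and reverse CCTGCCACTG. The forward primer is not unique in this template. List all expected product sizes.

197 bp, 167 bp

The forward primer TAATACCT matches the top strand at positions 17–24, 47–54.
The reverse primer's reverse complement is CAGTGGCAGG, matching at positions 204–213.
Each forward site pairs with the reverse site to give a product ending at position 213: sizes 197, 167 bp.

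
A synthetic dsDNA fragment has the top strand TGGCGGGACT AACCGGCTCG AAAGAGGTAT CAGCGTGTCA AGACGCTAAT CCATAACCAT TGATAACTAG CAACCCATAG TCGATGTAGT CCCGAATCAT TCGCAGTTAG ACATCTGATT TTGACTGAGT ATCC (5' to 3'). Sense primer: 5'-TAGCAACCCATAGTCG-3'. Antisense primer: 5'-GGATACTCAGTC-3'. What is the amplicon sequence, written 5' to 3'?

5'-TAGCAACCCATAGTCGATGTAGTCCCGAATCATTCGCAGTTAGACATCTGATTTTGACTGAGTATCC-3'

Forward primer TAGCAACCCATAGTCG is found on the top strand at positions 68–83.
The reverse primer's reverse complement is GACTGAGTATCC, which matches the template at positions 123–134.
The product is the template from position 68 through 134 (67 bp).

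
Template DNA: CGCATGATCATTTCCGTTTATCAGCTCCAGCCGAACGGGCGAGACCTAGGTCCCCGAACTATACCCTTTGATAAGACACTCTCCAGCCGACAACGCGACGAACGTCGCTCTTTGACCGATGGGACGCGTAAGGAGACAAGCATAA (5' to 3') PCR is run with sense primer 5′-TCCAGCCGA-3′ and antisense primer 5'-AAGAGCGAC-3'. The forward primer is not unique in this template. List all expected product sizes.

87 bp, 31 bp

The forward primer TCCAGCCGA matches the top strand at positions 26–34, 82–90.
The reverse primer's reverse complement is GTCGCTCTT, matching at positions 104–112.
Each forward site pairs with the reverse site to give a product ending at position 112: sizes 87, 31 bp.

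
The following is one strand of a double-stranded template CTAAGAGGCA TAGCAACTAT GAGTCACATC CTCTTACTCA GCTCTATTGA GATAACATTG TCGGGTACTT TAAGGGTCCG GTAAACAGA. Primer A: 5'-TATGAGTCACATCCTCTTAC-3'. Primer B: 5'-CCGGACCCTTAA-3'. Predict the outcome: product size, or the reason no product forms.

Yes — a 64 bp product.

Primer A (TATGAGTCACATCCTCTTAC) matches the top strand at positions 18–37; it acts as a forward primer.
Primer B's reverse complement is TTAAGGGTCCGG, matching the top strand at positions 70–81; it acts as a reverse primer.
The 3' ends face each other across positions 18–81, giving a 64 bp product.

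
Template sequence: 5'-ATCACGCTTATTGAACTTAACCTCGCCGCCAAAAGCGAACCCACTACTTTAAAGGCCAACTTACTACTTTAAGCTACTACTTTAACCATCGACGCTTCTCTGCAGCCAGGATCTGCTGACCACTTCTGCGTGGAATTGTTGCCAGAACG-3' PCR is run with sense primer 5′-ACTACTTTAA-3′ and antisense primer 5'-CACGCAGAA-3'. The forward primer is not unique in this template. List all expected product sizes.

90 bp, 70 bp, 57 bp

The forward primer ACTACTTTAA matches the top strand at positions 43–52, 63–72, 76–85.
The reverse primer's reverse complement is TTCTGCGTG, matching at positions 124–132.
Each forward site pairs with the reverse site to give a product ending at position 132: sizes 90, 70, 57 bp.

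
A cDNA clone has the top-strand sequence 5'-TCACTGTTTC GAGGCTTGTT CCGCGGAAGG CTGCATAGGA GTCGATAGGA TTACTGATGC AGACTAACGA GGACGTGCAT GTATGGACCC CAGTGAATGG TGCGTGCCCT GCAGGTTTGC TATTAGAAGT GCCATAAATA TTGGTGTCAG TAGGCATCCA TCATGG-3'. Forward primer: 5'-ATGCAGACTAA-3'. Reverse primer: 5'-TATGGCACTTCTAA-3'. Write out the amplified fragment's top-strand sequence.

5'-ATGCAGACTAACGAGGACGTGCATGTATGGACCCCAGTGAATGGTGCGTGCCCTGCAGGTTTGCTATTAGAAGTGCCATA-3'

The forward primer matches the template at positions 57–67.
Reverse complement of the reverse primer: TTAGAAGTGCCATA. This occurs on the top strand at positions 123–136.
The product is the template from position 57 through 136 (80 bp).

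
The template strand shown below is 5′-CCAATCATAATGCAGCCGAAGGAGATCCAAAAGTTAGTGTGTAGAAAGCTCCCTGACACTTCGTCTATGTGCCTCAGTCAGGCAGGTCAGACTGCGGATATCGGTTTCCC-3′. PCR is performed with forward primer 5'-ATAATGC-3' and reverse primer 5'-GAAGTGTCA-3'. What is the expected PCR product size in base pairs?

The forward primer matches the template at positions 7–13.
Taking the reverse complement of GAAGTGTCA gives TGACACTTC, found at positions 54–62 on the template; the primer anneals here to the top strand with its 3' end pointing upstream.
Amplicon spans positions 7–62: 56 bp.

56 bp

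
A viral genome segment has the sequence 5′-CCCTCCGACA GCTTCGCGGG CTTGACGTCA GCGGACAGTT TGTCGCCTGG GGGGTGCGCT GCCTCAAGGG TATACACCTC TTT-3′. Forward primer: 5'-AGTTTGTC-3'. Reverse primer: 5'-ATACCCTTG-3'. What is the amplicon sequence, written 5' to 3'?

The forward primer matches the template at positions 37–44.
The reverse primer's reverse complement is CAAGGGTAT, which matches the template at positions 65–73.
The product is the template from position 37 through 73 (37 bp).

5'-AGTTTGTCGCCTGGGGGGTGCGCTGCCTCAAGGGTAT-3'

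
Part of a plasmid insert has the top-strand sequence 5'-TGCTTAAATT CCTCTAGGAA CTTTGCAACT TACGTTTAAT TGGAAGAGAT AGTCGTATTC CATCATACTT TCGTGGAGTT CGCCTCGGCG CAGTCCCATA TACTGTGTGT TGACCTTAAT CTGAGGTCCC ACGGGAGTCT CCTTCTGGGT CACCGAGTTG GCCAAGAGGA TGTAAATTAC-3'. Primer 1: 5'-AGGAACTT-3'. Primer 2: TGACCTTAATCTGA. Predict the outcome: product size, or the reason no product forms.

Primer 1 (AGGAACTT) matches the top strand at positions 16–23 (3' end points downstream).
Primer 2 (TGACCTTAATCTGA) also matches the top strand directly, at positions 111–124 — its reverse complement TCAGATTAAGGTCA is not present.
Both primers anneal to the bottom strand with 3' ends pointing the same way, so neither can prime synthesis back toward the other.

No product — both primers anneal to the same strand and extend in the same direction.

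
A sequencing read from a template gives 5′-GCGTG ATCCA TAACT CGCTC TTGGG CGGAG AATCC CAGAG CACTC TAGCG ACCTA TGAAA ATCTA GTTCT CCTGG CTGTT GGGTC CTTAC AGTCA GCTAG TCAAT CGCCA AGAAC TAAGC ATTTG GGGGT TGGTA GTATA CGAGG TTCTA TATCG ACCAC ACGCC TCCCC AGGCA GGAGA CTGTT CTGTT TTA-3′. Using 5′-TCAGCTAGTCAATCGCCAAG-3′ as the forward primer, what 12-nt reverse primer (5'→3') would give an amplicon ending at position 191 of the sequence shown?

5'-AAACAGAACAGT-3'

The forward primer binds at positions 93–112; the product's 3' end on the top strand is position 191.
The reverse primer anneals to the top strand over positions 180–191, i.e. to ACTGTTCTGTTT.
Its sequence written 5'→3' is the reverse complement: AAACAGAACAGT.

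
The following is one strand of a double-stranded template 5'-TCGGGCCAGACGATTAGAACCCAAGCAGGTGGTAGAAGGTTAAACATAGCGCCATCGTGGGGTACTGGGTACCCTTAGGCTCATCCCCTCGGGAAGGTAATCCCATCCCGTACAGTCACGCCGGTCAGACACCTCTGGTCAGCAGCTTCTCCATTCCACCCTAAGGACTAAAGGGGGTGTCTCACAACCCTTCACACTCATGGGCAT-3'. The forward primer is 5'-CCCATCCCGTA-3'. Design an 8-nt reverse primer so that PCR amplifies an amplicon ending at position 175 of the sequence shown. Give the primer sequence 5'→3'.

5'-CCCTTTAG-3'

The forward primer binds at positions 102–112; the product's 3' end on the top strand is position 175.
The reverse primer anneals to the top strand over positions 168–175, i.e. to CTAAAGGG.
Its sequence written 5'→3' is the reverse complement: CCCTTTAG.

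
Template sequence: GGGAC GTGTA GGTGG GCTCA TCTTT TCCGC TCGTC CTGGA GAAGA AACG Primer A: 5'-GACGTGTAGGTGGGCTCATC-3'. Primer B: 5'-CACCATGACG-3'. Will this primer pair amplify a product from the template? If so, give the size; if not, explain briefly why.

No product — primer B has no binding site in the template.

Primer B (CACCATGACG) does not match the top strand, and its reverse complement CGTCATGGTG does not match either.
With no annealing site for primer B, no amplification occurs.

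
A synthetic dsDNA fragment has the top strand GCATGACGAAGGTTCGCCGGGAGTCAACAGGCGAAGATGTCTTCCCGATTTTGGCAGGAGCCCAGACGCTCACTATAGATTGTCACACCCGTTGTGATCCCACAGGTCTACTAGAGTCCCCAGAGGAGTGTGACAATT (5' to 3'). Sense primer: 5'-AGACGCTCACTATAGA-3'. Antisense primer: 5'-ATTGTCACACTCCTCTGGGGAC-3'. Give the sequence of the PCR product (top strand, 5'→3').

Scanning the template, AGACGCTCACTATAGA occurs at positions 64–79; this primer anneals to the bottom strand there with its 3' end pointing downstream.
The reverse primer's reverse complement is GTCCCCAGAGGAGTGTGACAAT, which matches the template at positions 116–137.
The product is the template from position 64 through 137 (74 bp).

5'-AGACGCTCACTATAGATTGTCACACCCGTTGTGATCCCACAGGTCTACTAGAGTCCCCAGAGGAGTGTGACAAT-3'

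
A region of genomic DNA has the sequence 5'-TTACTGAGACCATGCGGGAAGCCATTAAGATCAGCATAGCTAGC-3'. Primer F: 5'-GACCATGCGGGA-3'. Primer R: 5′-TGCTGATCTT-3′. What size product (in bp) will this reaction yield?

The forward primer matches the template at positions 8–19.
Reverse complement of the reverse primer: AAGATCAGCA. This occurs on the top strand at positions 27–36.
The product runs from position 8 to position 36, so its length is 36 − 8 + 1 = 29 bp.

29 bp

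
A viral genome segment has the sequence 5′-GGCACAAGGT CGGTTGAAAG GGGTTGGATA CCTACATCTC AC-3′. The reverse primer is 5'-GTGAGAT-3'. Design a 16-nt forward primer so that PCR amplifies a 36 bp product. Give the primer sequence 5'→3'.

5'-AGGTCGGTTGAAAGGG-3'

The reverse primer's reverse complement ATCTCAC matches the template at positions 36–42, so the product ends at position 42.
A 36 bp product then starts at position 42 − 36 + 1 = 7.
The forward primer is identical to the top strand there: AGGTCGGTTGAAAGGG.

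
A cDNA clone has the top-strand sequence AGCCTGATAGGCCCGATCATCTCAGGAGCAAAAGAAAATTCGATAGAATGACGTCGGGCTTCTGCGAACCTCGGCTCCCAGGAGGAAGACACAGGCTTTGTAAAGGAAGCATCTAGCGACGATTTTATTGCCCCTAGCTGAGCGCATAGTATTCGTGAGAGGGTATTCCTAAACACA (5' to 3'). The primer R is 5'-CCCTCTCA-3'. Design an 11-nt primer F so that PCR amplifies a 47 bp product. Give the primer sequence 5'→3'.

5'-CGACGATTTTA-3'

The reverse primer's reverse complement TGAGAGGG matches the template at positions 156–163, so the product ends at position 163.
A 47 bp product then starts at position 163 − 47 + 1 = 117.
The forward primer is identical to the top strand there: CGACGATTTTA.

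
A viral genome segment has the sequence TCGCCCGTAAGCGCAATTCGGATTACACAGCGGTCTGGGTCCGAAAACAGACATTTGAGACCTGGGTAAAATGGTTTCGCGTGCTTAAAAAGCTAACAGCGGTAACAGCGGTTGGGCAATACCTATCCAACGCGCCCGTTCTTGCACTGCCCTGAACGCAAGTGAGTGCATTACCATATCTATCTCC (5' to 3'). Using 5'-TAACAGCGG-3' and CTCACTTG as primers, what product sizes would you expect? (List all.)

73 bp, 64 bp

The forward primer TAACAGCGG matches the top strand at positions 94–102, 103–111.
The reverse primer's reverse complement is CAAGTGAG, matching at positions 159–166.
Each forward site pairs with the reverse site to give a product ending at position 166: sizes 73, 64 bp.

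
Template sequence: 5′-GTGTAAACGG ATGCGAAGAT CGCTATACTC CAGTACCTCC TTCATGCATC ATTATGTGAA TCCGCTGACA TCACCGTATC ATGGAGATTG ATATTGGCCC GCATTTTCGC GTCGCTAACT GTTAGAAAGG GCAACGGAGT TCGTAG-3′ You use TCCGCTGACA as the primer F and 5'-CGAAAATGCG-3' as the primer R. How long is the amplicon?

49 bp

Scanning the template, TCCGCTGACA occurs at positions 61–70; this primer anneals to the bottom strand there with its 3' end pointing downstream.
Reverse complement of the reverse primer: CGCATTTTCG. This occurs on the top strand at positions 100–109.
Product length = (reverse-primer end) − (forward-primer start) + 1 = 109 − 61 + 1 = 49 bp.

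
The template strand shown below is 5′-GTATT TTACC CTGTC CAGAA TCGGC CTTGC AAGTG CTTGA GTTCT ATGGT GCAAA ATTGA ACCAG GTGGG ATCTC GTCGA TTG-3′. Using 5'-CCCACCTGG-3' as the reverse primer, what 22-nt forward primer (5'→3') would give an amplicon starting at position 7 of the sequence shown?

The reverse primer's reverse complement CCAGGTGGG matches the template at positions 62–70; the product starts at position 7.
The forward primer is identical to the top strand over positions 7–28: TACCCTGTCCAGAATCGGCCTT.

5'-TACCCTGTCCAGAATCGGCCTT-3'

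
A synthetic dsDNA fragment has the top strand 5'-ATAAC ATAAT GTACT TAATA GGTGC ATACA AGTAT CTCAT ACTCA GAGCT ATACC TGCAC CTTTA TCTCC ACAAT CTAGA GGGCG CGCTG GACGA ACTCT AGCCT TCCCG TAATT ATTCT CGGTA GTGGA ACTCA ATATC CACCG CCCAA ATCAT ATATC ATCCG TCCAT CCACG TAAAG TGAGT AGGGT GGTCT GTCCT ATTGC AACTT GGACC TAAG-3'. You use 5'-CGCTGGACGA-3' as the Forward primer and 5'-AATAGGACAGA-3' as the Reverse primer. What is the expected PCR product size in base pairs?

118 bp

Forward primer CGCTGGACGA is found on the top strand at positions 86–95.
Taking the reverse complement of AATAGGACAGA gives TCTGTCCTATT, found at positions 193–203 on the template; the primer anneals here to the top strand with its 3' end pointing upstream.
Amplicon spans positions 86–203: 118 bp.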